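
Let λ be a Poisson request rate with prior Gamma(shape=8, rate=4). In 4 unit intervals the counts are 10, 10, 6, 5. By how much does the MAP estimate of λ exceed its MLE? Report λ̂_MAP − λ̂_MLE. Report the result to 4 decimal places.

MAP − MLE = -3.0000

Σxᵢ = 31. Posterior is Gamma(39, 8); MAP = (39−1)/8 = 38/8 ≈ 4.75000.
MLE = x̄ = 31/4 ≈ 7.75000.
Difference = 38/8 − 31/4 = -3 ≈ -3.0000.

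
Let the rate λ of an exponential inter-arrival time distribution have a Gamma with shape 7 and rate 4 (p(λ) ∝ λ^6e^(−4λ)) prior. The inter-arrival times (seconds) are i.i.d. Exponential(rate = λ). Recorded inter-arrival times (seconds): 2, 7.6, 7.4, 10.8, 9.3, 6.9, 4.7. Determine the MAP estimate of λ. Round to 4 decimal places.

The Exponential(rate=λ) likelihood is ∝ λ^n e^(−λΣtᵢ). Here n = 7 and Σtᵢ = 2 + 7.6 + 7.4 + 10.8 + 9.3 + 6.9 + 4.7 = 48.7.
Posterior ∝ λ^6e^(−4λ) · λ^7e^(−48.7λ) = λ^13e^(−52.7λ), i.e. Gamma(14, 52.7).
Mode = (a−1)/b = 13/52.7 ≈ 0.2467.

λ̂_MAP = 0.2467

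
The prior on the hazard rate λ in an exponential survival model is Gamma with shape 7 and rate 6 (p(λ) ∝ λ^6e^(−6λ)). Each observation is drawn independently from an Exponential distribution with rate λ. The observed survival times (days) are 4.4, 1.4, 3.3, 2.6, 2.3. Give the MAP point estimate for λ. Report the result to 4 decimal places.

λ̂_MAP = 0.5500

The Exponential(rate=λ) likelihood is ∝ λ^n e^(−λΣtᵢ). Here n = 5 and Σtᵢ = 4.4 + 1.4 + 3.3 + 2.6 + 2.3 = 14.
Posterior ∝ λ^6e^(−6λ) · λ^5e^(−14λ) = λ^11e^(−20λ), i.e. Gamma(12, 20).
Mode = (a−1)/b = 11/20 ≈ 0.5500.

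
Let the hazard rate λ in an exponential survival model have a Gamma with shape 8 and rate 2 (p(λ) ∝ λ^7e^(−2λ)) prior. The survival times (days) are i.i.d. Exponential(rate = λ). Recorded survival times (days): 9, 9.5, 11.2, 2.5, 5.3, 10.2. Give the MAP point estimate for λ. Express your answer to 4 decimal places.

The Exponential(rate=λ) likelihood is ∝ λ^n e^(−λΣtᵢ). Here n = 6 and Σtᵢ = 9 + 9.5 + 11.2 + 2.5 + 5.3 + 10.2 = 47.7.
Posterior ∝ λ^7e^(−2λ) · λ^6e^(−47.7λ) = λ^13e^(−49.7λ), i.e. Gamma(14, 49.7).
Mode = (a−1)/b = 13/49.7 ≈ 0.2616.

λ̂_MAP = 0.2616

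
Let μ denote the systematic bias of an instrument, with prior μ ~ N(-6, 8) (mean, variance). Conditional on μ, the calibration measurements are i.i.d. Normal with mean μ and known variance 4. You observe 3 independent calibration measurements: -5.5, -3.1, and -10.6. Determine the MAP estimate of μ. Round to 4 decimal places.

μ̂_MAP = -6.3429

n = 3; x̄ = ((-5.5) + (-3.1) + (-10.6))/3 = -19.2/3 = -6.4.
For a Normal prior and Normal likelihood with known variance, the posterior is Normal; its mode equals its mean, the precision-weighted average.
Prior precision 1/σ₀² = 1/8 = 0.125; data precision n/σ² = 3/4 = 0.75.
μ̂ = (0.125·(-6) + 0.75·(-6.4)) / (0.125 + 0.75) = (-5.55)/0.875 = -222/35 ≈ -6.3429.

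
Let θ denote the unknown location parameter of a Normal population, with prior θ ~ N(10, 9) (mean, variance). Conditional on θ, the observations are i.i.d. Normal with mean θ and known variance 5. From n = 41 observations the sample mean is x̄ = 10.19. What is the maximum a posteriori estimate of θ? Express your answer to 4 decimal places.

n = 41, x̄ = 10.19.
For a Normal prior and Normal likelihood with known variance, the posterior is Normal; its mode equals its mean, the precision-weighted average.
Prior precision 1/σ₀² = 1/9; data precision n/σ² = 41/5 = 8.2.
θ̂ = ((1/9)·10 + 8.2·10.19) / (1/9 + 8.2) = (381011/4500)/(374/45) = 381011/37400 ≈ 10.1875.

θ̂_MAP = 10.1875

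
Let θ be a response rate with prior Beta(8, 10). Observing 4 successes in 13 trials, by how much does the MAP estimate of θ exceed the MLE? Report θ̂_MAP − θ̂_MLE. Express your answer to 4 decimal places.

MAP − MLE = 0.0716

Posterior is Beta(12, 19); MAP = (12−1)/(31−2) = 11/29 ≈ 0.37931.
MLE ignores the prior: θ̂_MLE = k/n = 4/13 ≈ 0.30769.
Difference = 11/29 − 4/13 = 27/377 ≈ 0.0716.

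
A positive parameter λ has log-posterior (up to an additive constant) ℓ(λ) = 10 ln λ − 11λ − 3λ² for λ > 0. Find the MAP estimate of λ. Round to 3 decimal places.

λ̂_MAP = 0.667

ℓ'(λ) = 10/λ − 11 − 6λ. Setting this to zero and multiplying by λ: 6λ² + 11λ − 10 = 0.
λ = (−11 + √(11² + 4·6·10)) / (2·6) = (−11 + √361) / 12 = (−11 + 19)/12 = 2/3.
ℓ''(λ) = −10/λ² − 6 < 0, confirming a maximum.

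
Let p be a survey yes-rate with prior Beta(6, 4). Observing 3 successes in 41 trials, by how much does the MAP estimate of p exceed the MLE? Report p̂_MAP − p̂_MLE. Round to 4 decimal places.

Posterior is Beta(9, 42); MAP = (9−1)/(51−2) = 8/49 ≈ 0.16327.
MLE ignores the prior: p̂_MLE = k/n = 3/41 ≈ 0.07317.
Difference = 8/49 − 3/41 = 181/2009 ≈ 0.0901.

MAP − MLE = 0.0901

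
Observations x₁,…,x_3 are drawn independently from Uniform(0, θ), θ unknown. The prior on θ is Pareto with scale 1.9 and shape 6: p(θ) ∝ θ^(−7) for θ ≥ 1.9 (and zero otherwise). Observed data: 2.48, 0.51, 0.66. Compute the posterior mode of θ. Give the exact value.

θ̂_MAP = 2.48

The Uniform(0, θ) likelihood is θ^(−n) for θ ≥ max(xᵢ), zero otherwise. Here max(xᵢ) = 2.48.
Posterior ∝ θ^(−7) · θ^(−3) = θ^(−10) on θ ≥ max(1.9, 2.48) = 2.48.
This density is strictly decreasing in θ, so the posterior mode lies at the lower boundary of the support.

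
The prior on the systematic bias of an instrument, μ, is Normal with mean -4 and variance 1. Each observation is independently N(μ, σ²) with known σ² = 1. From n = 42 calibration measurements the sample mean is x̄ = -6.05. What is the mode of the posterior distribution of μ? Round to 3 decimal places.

n = 42, x̄ = -6.05.
For a Normal prior and Normal likelihood with known variance, the posterior is Normal; its mode equals its mean, the precision-weighted average.
Prior precision 1/σ₀² = 1/1 = 1; data precision n/σ² = 42/1 = 42.
μ̂ = (1·(-4) + 42·(-6.05)) / (1 + 42) = (-258.1)/43 = -2581/430 ≈ -6.002.

μ̂_MAP = -6.002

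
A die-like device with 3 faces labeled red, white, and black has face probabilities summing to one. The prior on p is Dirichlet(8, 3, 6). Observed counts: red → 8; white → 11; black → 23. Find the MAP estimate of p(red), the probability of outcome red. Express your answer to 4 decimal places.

The posterior is Dirichlet(αᵢ + nᵢ) = Dirichlet(16, 14, 29).
For a Dirichlet(a₁,…,a_K) with all aᵢ > 1, the mode has j-th component (aⱼ − 1)/(Σaᵢ − K).
Here Σaᵢ = 59 and K = 3, so p(red) = (16 − 1)/(59 − 3) = 15/56 ≈ 0.2679.

MAP estimate of p(red) = 0.2679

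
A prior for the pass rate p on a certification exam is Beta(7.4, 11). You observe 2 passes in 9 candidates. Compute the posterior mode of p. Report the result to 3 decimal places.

Prior: Beta(7.4, 11).
Data: 2 successes in 9 trials. The binomial likelihood contributes p^2(1−p)^7, so the posterior is Beta(7.4+2, 11+7) = Beta(9.4, 18).
For Beta(a, b) with a, b > 1 the mode is (a−1)/(a+b−2) = 8.4/25.4 ≈ 0.331.

p̂_MAP = 0.331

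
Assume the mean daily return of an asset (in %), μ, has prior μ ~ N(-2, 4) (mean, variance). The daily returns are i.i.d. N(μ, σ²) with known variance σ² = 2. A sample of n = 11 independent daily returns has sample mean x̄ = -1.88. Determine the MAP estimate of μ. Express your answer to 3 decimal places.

n = 11, x̄ = -1.88.
For a Normal prior and Normal likelihood with known variance, the posterior is Normal; its mode equals its mean, the precision-weighted average.
Prior precision 1/σ₀² = 1/4 = 0.25; data precision n/σ² = 11/2 = 5.5.
μ̂ = (0.25·(-2) + 5.5·(-1.88)) / (0.25 + 5.5) = (-10.84)/5.75 = -1084/575 ≈ -1.885.

μ̂_MAP = -1.885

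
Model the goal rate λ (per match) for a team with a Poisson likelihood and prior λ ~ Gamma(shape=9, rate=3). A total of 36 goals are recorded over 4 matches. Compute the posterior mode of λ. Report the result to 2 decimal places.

λ̂_MAP = 6.29

Σxᵢ = 36, n = 4.
Posterior ∝ λ^8e^(−3λ) · λ^36e^(−4λ) = λ^44e^(−7λ), i.e. Gamma(shape=45, rate=7).
The mode of a Gamma(a, b) with a ≥ 1 (shape–rate) is (a−1)/b = 44/7 ≈ 6.29.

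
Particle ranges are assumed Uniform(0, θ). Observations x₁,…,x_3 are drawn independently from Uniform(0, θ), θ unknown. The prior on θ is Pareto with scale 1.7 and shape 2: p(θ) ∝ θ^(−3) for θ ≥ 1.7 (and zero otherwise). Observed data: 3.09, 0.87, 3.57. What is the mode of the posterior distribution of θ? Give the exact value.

θ̂_MAP = 3.57

The Uniform(0, θ) likelihood is θ^(−n) for θ ≥ max(xᵢ), zero otherwise. Here max(xᵢ) = 3.57.
Posterior ∝ θ^(−3) · θ^(−3) = θ^(−6) on θ ≥ max(1.7, 3.57) = 3.57.
This density is strictly decreasing in θ, so the posterior mode lies at the lower boundary of the support.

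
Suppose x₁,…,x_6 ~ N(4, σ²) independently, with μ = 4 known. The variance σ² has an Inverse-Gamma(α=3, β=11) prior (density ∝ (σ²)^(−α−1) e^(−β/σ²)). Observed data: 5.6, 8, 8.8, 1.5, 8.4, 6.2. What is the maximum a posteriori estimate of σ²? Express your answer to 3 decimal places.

Sum of squared deviations about the known mean: SS = (5.6−4)² + (8−4)² + (8.8−4)² + (1.5−4)² + (8.4−4)² + (6.2−4)² = 72.05.
The Normal likelihood contributes (σ²)^(−n/2) exp(−SS/(2σ²)), so the posterior is Inverse-Gamma(α + n/2, β + SS/2) = Inverse-Gamma(6, 47.025).
The mode of Inverse-Gamma(a, b) is b/(a+1) = 47.025/7 ≈ 6.718.

σ̂²_MAP = 6.718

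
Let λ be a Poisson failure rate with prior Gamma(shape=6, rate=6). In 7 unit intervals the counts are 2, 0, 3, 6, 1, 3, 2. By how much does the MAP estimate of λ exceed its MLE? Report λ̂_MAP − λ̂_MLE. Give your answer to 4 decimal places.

MAP − MLE = -0.7363

Σxᵢ = 17. Posterior is Gamma(23, 13); MAP = (23−1)/13 = 22/13 ≈ 1.69231.
MLE = x̄ = 17/7 ≈ 2.42857.
Difference = 22/13 − 17/7 = -67/91 ≈ -0.7363.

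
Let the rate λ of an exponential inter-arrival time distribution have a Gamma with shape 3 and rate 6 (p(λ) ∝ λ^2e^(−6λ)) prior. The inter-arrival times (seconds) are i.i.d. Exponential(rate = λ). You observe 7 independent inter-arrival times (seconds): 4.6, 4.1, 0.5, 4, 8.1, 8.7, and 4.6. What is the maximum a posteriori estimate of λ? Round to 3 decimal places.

λ̂_MAP = 0.222

The Exponential(rate=λ) likelihood is ∝ λ^n e^(−λΣtᵢ). Here n = 7 and Σtᵢ = 4.6 + 4.1 + 0.5 + 4 + 8.1 + 8.7 + 4.6 = 34.6.
Posterior ∝ λ^2e^(−6λ) · λ^7e^(−34.6λ) = λ^9e^(−40.6λ), i.e. Gamma(10, 40.6).
Mode = (a−1)/b = 9/40.6 ≈ 0.222.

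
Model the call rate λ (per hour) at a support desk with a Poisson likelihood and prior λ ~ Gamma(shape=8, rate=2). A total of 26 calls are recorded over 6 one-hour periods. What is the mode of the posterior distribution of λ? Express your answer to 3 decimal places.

λ̂_MAP = 4.125

Σxᵢ = 26, n = 6.
Posterior ∝ λ^7e^(−2λ) · λ^26e^(−6λ) = λ^33e^(−8λ), i.e. Gamma(shape=34, rate=8).
The mode of a Gamma(a, b) with a ≥ 1 (shape–rate) is (a−1)/b = 33/8 ≈ 4.125.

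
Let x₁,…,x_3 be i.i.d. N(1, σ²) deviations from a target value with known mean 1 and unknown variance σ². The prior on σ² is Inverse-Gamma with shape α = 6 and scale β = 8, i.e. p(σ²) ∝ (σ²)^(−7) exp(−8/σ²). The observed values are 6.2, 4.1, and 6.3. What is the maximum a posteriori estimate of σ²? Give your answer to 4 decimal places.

Sum of squared deviations about the known mean: SS = (6.2−1)² + (4.1−1)² + (6.3−1)² = 64.74.
The Normal likelihood contributes (σ²)^(−n/2) exp(−SS/(2σ²)), so the posterior is Inverse-Gamma(α + n/2, β + SS/2) = Inverse-Gamma(7.5, 40.37).
The mode of Inverse-Gamma(a, b) is b/(a+1) = 40.37/8.5 ≈ 4.7494.

σ̂²_MAP = 4.7494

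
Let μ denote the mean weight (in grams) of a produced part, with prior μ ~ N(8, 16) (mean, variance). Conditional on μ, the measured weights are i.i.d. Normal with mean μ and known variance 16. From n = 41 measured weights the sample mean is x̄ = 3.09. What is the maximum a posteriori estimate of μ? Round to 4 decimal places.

μ̂_MAP = 3.2069

n = 41, x̄ = 3.09.
For a Normal prior and Normal likelihood with known variance, the posterior is Normal; its mode equals its mean, the precision-weighted average.
Prior precision 1/σ₀² = 1/16 = 0.0625; data precision n/σ² = 41/16 = 2.5625.
μ̂ = (0.0625·8 + 2.5625·3.09) / (0.0625 + 2.5625) = 8.418125/2.625 = 13469/4200 ≈ 3.2069.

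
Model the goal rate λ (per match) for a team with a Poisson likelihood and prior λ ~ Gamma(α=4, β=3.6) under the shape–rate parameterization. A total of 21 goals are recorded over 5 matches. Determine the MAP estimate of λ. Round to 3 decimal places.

λ̂_MAP = 2.791

Σxᵢ = 21, n = 5.
Posterior ∝ λ^3e^(−3.6λ) · λ^21e^(−5λ) = λ^24e^(−8.6λ), i.e. Gamma(shape=25, rate=8.6).
The mode of a Gamma(a, b) with a ≥ 1 (shape–rate) is (a−1)/b = 24/8.6 ≈ 2.791.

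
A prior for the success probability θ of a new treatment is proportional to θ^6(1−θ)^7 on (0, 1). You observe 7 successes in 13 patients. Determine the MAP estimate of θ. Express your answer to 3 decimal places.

θ̂_MAP = 0.500

The prior density ∝ θ^6(1−θ)^7 is the kernel of Beta(7, 8).
Data: 7 successes in 13 trials. The binomial likelihood contributes θ^7(1−θ)^6, so the posterior is Beta(7+7, 8+6) = Beta(14, 14).
For Beta(a, b) with a, b > 1 the mode is (a−1)/(a+b−2) = 13/26 ≈ 0.500.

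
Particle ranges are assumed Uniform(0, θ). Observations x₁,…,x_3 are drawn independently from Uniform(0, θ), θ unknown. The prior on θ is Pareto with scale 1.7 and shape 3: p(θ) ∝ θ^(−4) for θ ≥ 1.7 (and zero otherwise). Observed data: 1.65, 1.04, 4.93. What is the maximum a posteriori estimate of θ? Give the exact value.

θ̂_MAP = 4.93

The Uniform(0, θ) likelihood is θ^(−n) for θ ≥ max(xᵢ), zero otherwise. Here max(xᵢ) = 4.93.
Posterior ∝ θ^(−4) · θ^(−3) = θ^(−7) on θ ≥ max(1.7, 4.93) = 4.93.
This density is strictly decreasing in θ, so the posterior mode lies at the lower boundary of the support.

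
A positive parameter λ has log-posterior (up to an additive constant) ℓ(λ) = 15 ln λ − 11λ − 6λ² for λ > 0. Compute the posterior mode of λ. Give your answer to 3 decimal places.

ℓ'(λ) = 15/λ − 11 − 12λ. Setting this to zero and multiplying by λ: 12λ² + 11λ − 15 = 0.
λ = (−11 + √(11² + 4·12·15)) / (2·12) = (−11 + √841) / 24 = (−11 + 29)/24 = 3/4.
ℓ''(λ) = −15/λ² − 12 < 0, confirming a maximum.

λ̂_MAP = 0.750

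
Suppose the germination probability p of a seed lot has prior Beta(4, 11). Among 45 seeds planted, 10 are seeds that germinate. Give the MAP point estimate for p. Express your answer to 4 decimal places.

Prior: Beta(4, 11).
Data: 10 successes in 45 trials. The binomial likelihood contributes p^10(1−p)^35, so the posterior is Beta(4+10, 11+35) = Beta(14, 46).
For Beta(a, b) with a, b > 1 the mode is (a−1)/(a+b−2) = 13/58 ≈ 0.2241.

p̂_MAP = 0.2241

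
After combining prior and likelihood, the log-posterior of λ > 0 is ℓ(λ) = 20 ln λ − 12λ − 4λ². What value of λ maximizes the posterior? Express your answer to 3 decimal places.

ℓ'(λ) = 20/λ − 12 − 8λ. Setting this to zero and multiplying by λ: 8λ² + 12λ − 20 = 0.
λ = (−12 + √(12² + 4·8·20)) / (2·8) = (−12 + √784) / 16 = (−12 + 28)/16 = 1.
ℓ''(λ) = −20/λ² − 8 < 0, confirming a maximum.

λ̂_MAP = 1.000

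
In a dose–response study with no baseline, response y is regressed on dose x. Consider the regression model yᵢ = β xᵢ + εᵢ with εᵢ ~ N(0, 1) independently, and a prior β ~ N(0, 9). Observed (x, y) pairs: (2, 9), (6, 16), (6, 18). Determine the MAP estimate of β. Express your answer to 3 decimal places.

β̂_MAP = 2.917

log p(β | y) = −Σ(yᵢ − βxᵢ)²/(2·1) − β²/(2·9) + const.
Setting the derivative to zero: Σxᵢ(yᵢ − βxᵢ)/1 − β/9 = 0, so β = Σxᵢyᵢ / (Σxᵢ² + σ²/τ²).
Σxᵢyᵢ = 2·9 + 6·16 + 6·18 = 222; Σxᵢ² = 76; σ²/τ² = 1/9.
β̂_MAP = 222 / (76 + 1/9) = 222/(685/9) = 1998/685 ≈ 2.917.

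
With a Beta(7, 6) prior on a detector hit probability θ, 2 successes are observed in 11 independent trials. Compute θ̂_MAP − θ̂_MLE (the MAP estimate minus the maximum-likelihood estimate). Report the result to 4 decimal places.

Posterior is Beta(9, 15); MAP = (9−1)/(24−2) = 8/22 ≈ 0.36364.
MLE ignores the prior: θ̂_MLE = k/n = 2/11 ≈ 0.18182.
Difference = 8/22 − 2/11 = 2/11 ≈ 0.1818.

MAP − MLE = 0.1818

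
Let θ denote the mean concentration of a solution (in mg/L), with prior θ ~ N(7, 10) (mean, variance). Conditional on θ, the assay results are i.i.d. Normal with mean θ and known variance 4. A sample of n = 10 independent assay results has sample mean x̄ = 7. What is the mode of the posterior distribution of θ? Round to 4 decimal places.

n = 10, x̄ = 7.
For a Normal prior and Normal likelihood with known variance, the posterior is Normal; its mode equals its mean, the precision-weighted average.
Prior precision 1/σ₀² = 1/10 = 0.1; data precision n/σ² = 10/4 = 2.5.
θ̂ = (0.1·7 + 2.5·7) / (0.1 + 2.5) = 18.2/2.6 = 7.0000.

θ̂_MAP = 7.0000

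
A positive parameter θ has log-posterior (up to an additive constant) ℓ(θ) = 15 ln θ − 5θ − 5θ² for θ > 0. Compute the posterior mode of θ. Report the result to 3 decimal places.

ℓ'(θ) = 15/θ − 5 − 10θ. Setting this to zero and multiplying by θ: 10θ² + 5θ − 15 = 0.
θ = (−5 + √(5² + 4·10·15)) / (2·10) = (−5 + √625) / 20 = (−5 + 25)/20 = 1.
ℓ''(θ) = −15/θ² − 10 < 0, confirming a maximum.

θ̂_MAP = 1.000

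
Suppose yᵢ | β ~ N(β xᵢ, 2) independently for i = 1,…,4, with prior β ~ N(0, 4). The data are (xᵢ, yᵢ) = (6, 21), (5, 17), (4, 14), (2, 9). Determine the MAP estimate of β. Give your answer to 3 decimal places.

log p(β | y) = −Σ(yᵢ − βxᵢ)²/(2·2) − β²/(2·4) + const.
Setting the derivative to zero: Σxᵢ(yᵢ − βxᵢ)/2 − β/4 = 0, so β = Σxᵢyᵢ / (Σxᵢ² + σ²/τ²).
Σxᵢyᵢ = 6·21 + 5·17 + 4·14 + 2·9 = 285; Σxᵢ² = 81; σ²/τ² = 0.5.
β̂_MAP = 285 / (81 + 0.5) = 285/81.5 ≈ 3.497.

β̂_MAP = 3.497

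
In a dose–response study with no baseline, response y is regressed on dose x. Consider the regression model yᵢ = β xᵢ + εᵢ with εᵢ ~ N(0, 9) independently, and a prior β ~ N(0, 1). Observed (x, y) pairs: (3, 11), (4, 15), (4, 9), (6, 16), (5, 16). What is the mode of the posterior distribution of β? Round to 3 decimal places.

log p(β | y) = −Σ(yᵢ − βxᵢ)²/(2·9) − β²/(2·1) + const.
Setting the derivative to zero: Σxᵢ(yᵢ − βxᵢ)/9 − β/1 = 0, so β = Σxᵢyᵢ / (Σxᵢ² + σ²/τ²).
Σxᵢyᵢ = 3·11 + 4·15 + 4·9 + 6·16 + 5·16 = 305; Σxᵢ² = 102; σ²/τ² = 9.
β̂_MAP = 305 / (102 + 9) = 305/111 ≈ 2.748.

β̂_MAP = 2.748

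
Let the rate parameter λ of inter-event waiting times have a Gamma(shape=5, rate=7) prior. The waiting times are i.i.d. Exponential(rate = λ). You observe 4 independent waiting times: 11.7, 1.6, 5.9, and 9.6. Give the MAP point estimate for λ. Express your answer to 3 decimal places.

The Exponential(rate=λ) likelihood is ∝ λ^n e^(−λΣtᵢ). Here n = 4 and Σtᵢ = 11.7 + 1.6 + 5.9 + 9.6 = 28.8.
Posterior ∝ λ^4e^(−7λ) · λ^4e^(−28.8λ) = λ^8e^(−35.8λ), i.e. Gamma(9, 35.8).
Mode = (a−1)/b = 8/35.8 ≈ 0.223.

λ̂_MAP = 0.223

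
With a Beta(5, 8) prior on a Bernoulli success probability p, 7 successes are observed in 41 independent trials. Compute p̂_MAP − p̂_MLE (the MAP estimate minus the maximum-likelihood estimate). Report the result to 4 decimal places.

MAP − MLE = 0.0408

Posterior is Beta(12, 42); MAP = (12−1)/(54−2) = 11/52 ≈ 0.21154.
MLE ignores the prior: p̂_MLE = k/n = 7/41 ≈ 0.17073.
Difference = 11/52 − 7/41 = 87/2132 ≈ 0.0408.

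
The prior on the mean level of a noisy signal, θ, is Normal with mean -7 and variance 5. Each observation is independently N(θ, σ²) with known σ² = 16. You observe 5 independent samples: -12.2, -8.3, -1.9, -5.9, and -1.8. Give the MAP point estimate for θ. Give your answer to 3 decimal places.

θ̂_MAP = -6.402

n = 5; x̄ = ((-12.2) + (-8.3) + (-1.9) + (-5.9) + (-1.8))/5 = -30.1/5 = -6.02.
For a Normal prior and Normal likelihood with known variance, the posterior is Normal; its mode equals its mean, the precision-weighted average.
Prior precision 1/σ₀² = 1/5 = 0.2; data precision n/σ² = 5/16 = 0.3125.
θ̂ = (0.2·(-7) + 0.3125·(-6.02)) / (0.2 + 0.3125) = (-3.28125)/0.5125 = -525/82 ≈ -6.402.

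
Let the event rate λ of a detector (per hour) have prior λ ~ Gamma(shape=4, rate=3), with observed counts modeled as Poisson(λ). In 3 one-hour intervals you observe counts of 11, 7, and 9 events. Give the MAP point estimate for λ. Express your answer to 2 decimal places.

λ̂_MAP = 5.00

Σxᵢ = 11+7+9 = 27, with n = 3.
Posterior ∝ λ^3e^(−3λ) · λ^27e^(−3λ) = λ^30e^(−6λ), i.e. Gamma(shape=31, rate=6).
The mode of a Gamma(a, b) with a ≥ 1 (shape–rate) is (a−1)/b = 30/6 ≈ 5.00.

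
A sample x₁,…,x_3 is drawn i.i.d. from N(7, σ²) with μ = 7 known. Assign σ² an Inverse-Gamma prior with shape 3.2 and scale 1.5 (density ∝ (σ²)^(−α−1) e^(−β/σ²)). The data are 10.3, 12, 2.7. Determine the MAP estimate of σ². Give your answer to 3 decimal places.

Sum of squared deviations about the known mean: SS = (10.3−7)² + (12−7)² + (2.7−7)² = 54.38.
The Normal likelihood contributes (σ²)^(−n/2) exp(−SS/(2σ²)), so the posterior is Inverse-Gamma(α + n/2, β + SS/2) = Inverse-Gamma(4.7, 28.69).
The mode of Inverse-Gamma(a, b) is b/(a+1) = 28.69/5.7 ≈ 5.033.

σ̂²_MAP = 5.033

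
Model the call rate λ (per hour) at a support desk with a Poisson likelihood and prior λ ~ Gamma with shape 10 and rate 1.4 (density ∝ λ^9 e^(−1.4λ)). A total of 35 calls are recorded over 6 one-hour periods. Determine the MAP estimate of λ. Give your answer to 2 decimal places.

λ̂_MAP = 5.95

Σxᵢ = 35, n = 6.
Posterior ∝ λ^9e^(−1.4λ) · λ^35e^(−6λ) = λ^44e^(−7.4λ), i.e. Gamma(shape=45, rate=7.4).
The mode of a Gamma(a, b) with a ≥ 1 (shape–rate) is (a−1)/b = 44/7.4 ≈ 5.95.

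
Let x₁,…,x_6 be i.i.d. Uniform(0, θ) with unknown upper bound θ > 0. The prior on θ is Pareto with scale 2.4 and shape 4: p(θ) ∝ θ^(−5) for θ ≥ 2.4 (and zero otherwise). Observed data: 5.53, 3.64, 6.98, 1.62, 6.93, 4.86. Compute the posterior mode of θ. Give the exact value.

θ̂_MAP = 6.98

The Uniform(0, θ) likelihood is θ^(−n) for θ ≥ max(xᵢ), zero otherwise. Here max(xᵢ) = 6.98.
Posterior ∝ θ^(−5) · θ^(−6) = θ^(−11) on θ ≥ max(2.4, 6.98) = 6.98.
This density is strictly decreasing in θ, so the posterior mode lies at the lower boundary of the support.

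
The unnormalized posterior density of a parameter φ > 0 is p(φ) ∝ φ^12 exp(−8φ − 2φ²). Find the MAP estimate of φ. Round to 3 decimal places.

φ̂_MAP = 1.000

ℓ'(φ) = 12/φ − 8 − 4φ. Setting this to zero and multiplying by φ: 4φ² + 8φ − 12 = 0.
φ = (−8 + √(8² + 4·4·12)) / (2·4) = (−8 + √256) / 8 = (−8 + 16)/8 = 1.
ℓ''(φ) = −12/φ² − 4 < 0, confirming a maximum.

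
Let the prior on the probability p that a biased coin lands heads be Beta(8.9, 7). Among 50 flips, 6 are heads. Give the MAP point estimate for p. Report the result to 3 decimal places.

p̂_MAP = 0.218

Prior: Beta(8.9, 7).
Data: 6 successes in 50 trials. The binomial likelihood contributes p^6(1−p)^44, so the posterior is Beta(8.9+6, 7+44) = Beta(14.9, 51).
For Beta(a, b) with a, b > 1 the mode is (a−1)/(a+b−2) = 13.9/63.9 ≈ 0.218.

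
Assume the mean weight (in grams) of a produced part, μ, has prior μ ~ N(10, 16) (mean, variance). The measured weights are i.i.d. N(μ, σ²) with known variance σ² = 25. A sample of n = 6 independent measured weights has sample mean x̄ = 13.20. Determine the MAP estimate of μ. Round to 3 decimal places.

n = 6, x̄ = 13.20.
For a Normal prior and Normal likelihood with known variance, the posterior is Normal; its mode equals its mean, the precision-weighted average.
Prior precision 1/σ₀² = 1/16 = 0.0625; data precision n/σ² = 6/25 = 0.24.
μ̂ = (0.0625·10 + 0.24·13.2) / (0.0625 + 0.24) = 3.793/0.3025 = 7586/605 ≈ 12.539.

μ̂_MAP = 12.539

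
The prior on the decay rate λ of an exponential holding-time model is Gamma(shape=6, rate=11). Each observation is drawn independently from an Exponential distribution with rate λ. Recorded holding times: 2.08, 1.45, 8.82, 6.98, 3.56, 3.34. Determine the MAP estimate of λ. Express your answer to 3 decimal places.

λ̂_MAP = 0.295

The Exponential(rate=λ) likelihood is ∝ λ^n e^(−λΣtᵢ). Here n = 6 and Σtᵢ = 2.08 + 1.45 + 8.82 + 6.98 + 3.56 + 3.34 = 26.23.
Posterior ∝ λ^5e^(−11λ) · λ^6e^(−26.23λ) = λ^11e^(−37.23λ), i.e. Gamma(12, 37.23).
Mode = (a−1)/b = 11/37.23 ≈ 0.295.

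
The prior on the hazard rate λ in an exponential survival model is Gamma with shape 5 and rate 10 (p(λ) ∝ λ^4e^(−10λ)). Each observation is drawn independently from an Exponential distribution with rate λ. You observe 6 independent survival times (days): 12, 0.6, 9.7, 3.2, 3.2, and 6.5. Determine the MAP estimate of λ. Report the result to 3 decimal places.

λ̂_MAP = 0.221

The Exponential(rate=λ) likelihood is ∝ λ^n e^(−λΣtᵢ). Here n = 6 and Σtᵢ = 12 + 0.6 + 9.7 + 3.2 + 3.2 + 6.5 = 35.2.
Posterior ∝ λ^4e^(−10λ) · λ^6e^(−35.2λ) = λ^10e^(−45.2λ), i.e. Gamma(11, 45.2).
Mode = (a−1)/b = 10/45.2 ≈ 0.221.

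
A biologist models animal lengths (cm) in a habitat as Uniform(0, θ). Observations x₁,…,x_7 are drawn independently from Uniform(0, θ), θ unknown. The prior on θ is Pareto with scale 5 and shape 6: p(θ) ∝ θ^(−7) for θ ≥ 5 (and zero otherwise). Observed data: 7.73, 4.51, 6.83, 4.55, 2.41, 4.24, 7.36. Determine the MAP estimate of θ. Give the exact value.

The Uniform(0, θ) likelihood is θ^(−n) for θ ≥ max(xᵢ), zero otherwise. Here max(xᵢ) = 7.73.
Posterior ∝ θ^(−7) · θ^(−7) = θ^(−14) on θ ≥ max(5, 7.73) = 7.73.
This density is strictly decreasing in θ, so the posterior mode lies at the lower boundary of the support.

θ̂_MAP = 7.73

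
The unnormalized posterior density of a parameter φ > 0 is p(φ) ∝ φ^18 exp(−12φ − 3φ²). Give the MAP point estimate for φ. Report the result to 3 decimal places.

φ̂_MAP = 1.000

ℓ'(φ) = 18/φ − 12 − 6φ. Setting this to zero and multiplying by φ: 6φ² + 12φ − 18 = 0.
φ = (−12 + √(12² + 4·6·18)) / (2·6) = (−12 + √576) / 12 = (−12 + 24)/12 = 1.
ℓ''(φ) = −18/φ² − 6 < 0, confirming a maximum.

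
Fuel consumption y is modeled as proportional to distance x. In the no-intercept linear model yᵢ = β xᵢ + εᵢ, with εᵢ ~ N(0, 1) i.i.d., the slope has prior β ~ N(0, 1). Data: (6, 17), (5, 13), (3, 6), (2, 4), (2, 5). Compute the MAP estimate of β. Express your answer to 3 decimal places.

log p(β | y) = −Σ(yᵢ − βxᵢ)²/(2·1) − β²/(2·1) + const.
Setting the derivative to zero: Σxᵢ(yᵢ − βxᵢ)/1 − β/1 = 0, so β = Σxᵢyᵢ / (Σxᵢ² + σ²/τ²).
Σxᵢyᵢ = 6·17 + 5·13 + 3·6 + 2·4 + 2·5 = 203; Σxᵢ² = 78; σ²/τ² = 1.
β̂_MAP = 203 / (78 + 1) = 203/79 ≈ 2.570.

β̂_MAP = 2.570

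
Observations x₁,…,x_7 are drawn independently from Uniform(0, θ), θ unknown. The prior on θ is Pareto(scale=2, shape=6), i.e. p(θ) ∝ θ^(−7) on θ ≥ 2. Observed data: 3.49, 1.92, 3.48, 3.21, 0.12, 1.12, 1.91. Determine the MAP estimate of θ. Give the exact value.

The Uniform(0, θ) likelihood is θ^(−n) for θ ≥ max(xᵢ), zero otherwise. Here max(xᵢ) = 3.49.
Posterior ∝ θ^(−7) · θ^(−7) = θ^(−14) on θ ≥ max(2, 3.49) = 3.49.
This density is strictly decreasing in θ, so the posterior mode lies at the lower boundary of the support.

θ̂_MAP = 3.49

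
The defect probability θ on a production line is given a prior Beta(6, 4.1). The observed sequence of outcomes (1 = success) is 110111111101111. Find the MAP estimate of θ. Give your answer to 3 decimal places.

Prior: Beta(6, 4.1).
Data: 13 successes in 15 trials (from the sequence). The binomial likelihood contributes θ^13(1−θ)^2, so the posterior is Beta(6+13, 4.1+2) = Beta(19, 6.1).
For Beta(a, b) with a, b > 1 the mode is (a−1)/(a+b−2) = 18/23.1 ≈ 0.779.

θ̂_MAP = 0.779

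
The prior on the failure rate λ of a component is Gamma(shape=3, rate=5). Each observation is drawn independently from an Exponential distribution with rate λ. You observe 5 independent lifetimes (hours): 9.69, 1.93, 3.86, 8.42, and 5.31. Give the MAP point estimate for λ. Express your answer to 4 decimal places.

The Exponential(rate=λ) likelihood is ∝ λ^n e^(−λΣtᵢ). Here n = 5 and Σtᵢ = 9.69 + 1.93 + 3.86 + 8.42 + 5.31 = 29.21.
Posterior ∝ λ^2e^(−5λ) · λ^5e^(−29.21λ) = λ^7e^(−34.21λ), i.e. Gamma(8, 34.21).
Mode = (a−1)/b = 7/34.21 ≈ 0.2046.

λ̂_MAP = 0.2046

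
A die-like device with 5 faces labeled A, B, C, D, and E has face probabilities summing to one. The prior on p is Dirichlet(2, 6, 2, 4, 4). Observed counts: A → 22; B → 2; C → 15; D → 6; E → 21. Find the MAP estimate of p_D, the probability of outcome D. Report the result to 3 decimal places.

MAP estimate of p_D = 0.114

The posterior is Dirichlet(αᵢ + nᵢ) = Dirichlet(24, 8, 17, 10, 25).
For a Dirichlet(a₁,…,a_K) with all aᵢ > 1, the mode has j-th component (aⱼ − 1)/(Σaᵢ − K).
Here Σaᵢ = 84 and K = 5, so p_D = (10 − 1)/(84 − 5) = 9/79 ≈ 0.114.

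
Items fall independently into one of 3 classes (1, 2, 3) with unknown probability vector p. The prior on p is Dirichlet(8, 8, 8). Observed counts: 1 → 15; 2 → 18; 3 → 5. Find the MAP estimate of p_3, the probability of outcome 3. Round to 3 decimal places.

MAP estimate: 0.203

The posterior is Dirichlet(αᵢ + nᵢ) = Dirichlet(23, 26, 13).
For a Dirichlet(a₁,…,a_K) with all aᵢ > 1, the mode has j-th component (aⱼ − 1)/(Σaᵢ − K).
Here Σaᵢ = 62 and K = 3, so p_3 = (13 − 1)/(62 − 3) = 12/59 ≈ 0.203.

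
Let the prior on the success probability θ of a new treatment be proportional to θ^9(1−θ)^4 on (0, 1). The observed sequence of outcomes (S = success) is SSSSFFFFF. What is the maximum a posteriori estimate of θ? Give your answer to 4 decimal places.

The prior density ∝ θ^9(1−θ)^4 is the kernel of Beta(10, 5).
Data: 4 successes in 9 trials (from the sequence). The binomial likelihood contributes θ^4(1−θ)^5, so the posterior is Beta(10+4, 5+5) = Beta(14, 10).
For Beta(a, b) with a, b > 1 the mode is (a−1)/(a+b−2) = 13/22 ≈ 0.5909.

θ̂_MAP = 0.5909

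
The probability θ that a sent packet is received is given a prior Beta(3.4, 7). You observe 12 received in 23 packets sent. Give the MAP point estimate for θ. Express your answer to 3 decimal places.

Prior: Beta(3.4, 7).
Data: 12 successes in 23 trials. The binomial likelihood contributes θ^12(1−θ)^11, so the posterior is Beta(3.4+12, 7+11) = Beta(15.4, 18).
For Beta(a, b) with a, b > 1 the mode is (a−1)/(a+b−2) = 14.4/31.4 ≈ 0.459.

θ̂_MAP = 0.459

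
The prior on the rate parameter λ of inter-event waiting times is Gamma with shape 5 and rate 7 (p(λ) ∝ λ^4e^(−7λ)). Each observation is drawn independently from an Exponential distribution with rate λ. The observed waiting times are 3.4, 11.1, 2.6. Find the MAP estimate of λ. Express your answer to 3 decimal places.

λ̂_MAP = 0.290

The Exponential(rate=λ) likelihood is ∝ λ^n e^(−λΣtᵢ). Here n = 3 and Σtᵢ = 3.4 + 11.1 + 2.6 = 17.1.
Posterior ∝ λ^4e^(−7λ) · λ^3e^(−17.1λ) = λ^7e^(−24.1λ), i.e. Gamma(8, 24.1).
Mode = (a−1)/b = 7/24.1 ≈ 0.290.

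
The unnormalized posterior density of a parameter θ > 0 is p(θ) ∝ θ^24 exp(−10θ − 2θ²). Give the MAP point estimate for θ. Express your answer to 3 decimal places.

ℓ'(θ) = 24/θ − 10 − 4θ. Setting this to zero and multiplying by θ: 4θ² + 10θ − 24 = 0.
θ = (−10 + √(10² + 4·4·24)) / (2·4) = (−10 + √484) / 8 = (−10 + 22)/8 = 3/2.
ℓ''(θ) = −24/θ² − 4 < 0, confirming a maximum.

θ̂_MAP = 1.500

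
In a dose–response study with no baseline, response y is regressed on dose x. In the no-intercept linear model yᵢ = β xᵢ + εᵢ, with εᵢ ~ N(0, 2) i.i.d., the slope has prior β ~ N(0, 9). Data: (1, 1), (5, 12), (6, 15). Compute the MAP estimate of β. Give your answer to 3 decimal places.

β̂_MAP = 2.427

log p(β | y) = −Σ(yᵢ − βxᵢ)²/(2·2) − β²/(2·9) + const.
Setting the derivative to zero: Σxᵢ(yᵢ − βxᵢ)/2 − β/9 = 0, so β = Σxᵢyᵢ / (Σxᵢ² + σ²/τ²).
Σxᵢyᵢ = 1·1 + 5·12 + 6·15 = 151; Σxᵢ² = 62; σ²/τ² = 2/9.
β̂_MAP = 151 / (62 + 2/9) = 151/(560/9) = 1359/560 ≈ 2.427.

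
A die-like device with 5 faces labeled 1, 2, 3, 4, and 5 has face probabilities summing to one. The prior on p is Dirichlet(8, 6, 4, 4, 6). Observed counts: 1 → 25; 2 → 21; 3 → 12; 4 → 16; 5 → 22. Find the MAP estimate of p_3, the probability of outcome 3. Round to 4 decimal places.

The posterior is Dirichlet(αᵢ + nᵢ) = Dirichlet(33, 27, 16, 20, 28).
For a Dirichlet(a₁,…,a_K) with all aᵢ > 1, the mode has j-th component (aⱼ − 1)/(Σaᵢ − K).
Here Σaᵢ = 124 and K = 5, so p_3 = (16 − 1)/(124 − 5) = 15/119 ≈ 0.1261.

MAP estimate: 0.1261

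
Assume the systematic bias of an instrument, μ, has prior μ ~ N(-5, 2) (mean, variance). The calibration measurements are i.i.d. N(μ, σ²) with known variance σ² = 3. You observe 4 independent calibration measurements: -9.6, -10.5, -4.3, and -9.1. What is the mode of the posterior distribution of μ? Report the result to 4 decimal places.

μ̂_MAP = -7.4545

n = 4; x̄ = ((-9.6) + (-10.5) + (-4.3) + (-9.1))/4 = -33.5/4 = -8.375.
For a Normal prior and Normal likelihood with known variance, the posterior is Normal; its mode equals its mean, the precision-weighted average.
Prior precision 1/σ₀² = 1/2 = 0.5; data precision n/σ² = 4/3.
μ̂ = (0.5·(-5) + (4/3)·(-8.375)) / (0.5 + 4/3) = (-41/3)/(11/6) = -82/11 ≈ -7.4545.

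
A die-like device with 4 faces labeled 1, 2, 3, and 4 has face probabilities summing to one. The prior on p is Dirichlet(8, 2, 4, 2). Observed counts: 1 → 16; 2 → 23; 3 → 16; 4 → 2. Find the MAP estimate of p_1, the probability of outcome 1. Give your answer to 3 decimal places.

The posterior is Dirichlet(αᵢ + nᵢ) = Dirichlet(24, 25, 20, 4).
For a Dirichlet(a₁,…,a_K) with all aᵢ > 1, the mode has j-th component (aⱼ − 1)/(Σaᵢ − K).
Here Σaᵢ = 73 and K = 4, so p_1 = (24 − 1)/(73 − 4) = 23/69 ≈ 0.333.

MAP estimate: 0.333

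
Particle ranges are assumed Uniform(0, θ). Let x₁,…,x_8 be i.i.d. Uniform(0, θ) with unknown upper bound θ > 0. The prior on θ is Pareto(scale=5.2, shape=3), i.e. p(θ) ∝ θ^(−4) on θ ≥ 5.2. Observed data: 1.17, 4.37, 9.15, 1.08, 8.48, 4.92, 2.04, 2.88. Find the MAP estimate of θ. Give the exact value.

θ̂_MAP = 9.15

The Uniform(0, θ) likelihood is θ^(−n) for θ ≥ max(xᵢ), zero otherwise. Here max(xᵢ) = 9.15.
Posterior ∝ θ^(−4) · θ^(−8) = θ^(−12) on θ ≥ max(5.2, 9.15) = 9.15.
This density is strictly decreasing in θ, so the posterior mode lies at the lower boundary of the support.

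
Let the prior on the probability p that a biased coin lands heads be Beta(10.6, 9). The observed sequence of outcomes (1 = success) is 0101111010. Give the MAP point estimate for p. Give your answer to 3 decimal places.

p̂_MAP = 0.565

Prior: Beta(10.6, 9).
Data: 6 successes in 10 trials (from the sequence). The binomial likelihood contributes p^6(1−p)^4, so the posterior is Beta(10.6+6, 9+4) = Beta(16.6, 13).
For Beta(a, b) with a, b > 1 the mode is (a−1)/(a+b−2) = 15.6/27.6 ≈ 0.565.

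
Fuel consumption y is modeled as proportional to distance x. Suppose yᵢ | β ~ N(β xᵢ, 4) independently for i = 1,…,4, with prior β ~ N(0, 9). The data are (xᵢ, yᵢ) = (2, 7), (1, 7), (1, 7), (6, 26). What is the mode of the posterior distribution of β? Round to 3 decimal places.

log p(β | y) = −Σ(yᵢ − βxᵢ)²/(2·4) − β²/(2·9) + const.
Setting the derivative to zero: Σxᵢ(yᵢ − βxᵢ)/4 − β/9 = 0, so β = Σxᵢyᵢ / (Σxᵢ² + σ²/τ²).
Σxᵢyᵢ = 2·7 + 1·7 + 1·7 + 6·26 = 184; Σxᵢ² = 42; σ²/τ² = 4/9.
β̂_MAP = 184 / (42 + 4/9) = 184/(382/9) = 828/191 ≈ 4.335.

β̂_MAP = 4.335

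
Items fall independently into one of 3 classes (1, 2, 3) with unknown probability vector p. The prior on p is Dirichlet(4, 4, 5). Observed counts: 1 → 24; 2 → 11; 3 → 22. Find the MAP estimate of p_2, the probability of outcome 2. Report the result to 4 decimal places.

MAP estimate: 0.2090

The posterior is Dirichlet(αᵢ + nᵢ) = Dirichlet(28, 15, 27).
For a Dirichlet(a₁,…,a_K) with all aᵢ > 1, the mode has j-th component (aⱼ − 1)/(Σaᵢ − K).
Here Σaᵢ = 70 and K = 3, so p_2 = (15 − 1)/(70 − 3) = 14/67 ≈ 0.2090.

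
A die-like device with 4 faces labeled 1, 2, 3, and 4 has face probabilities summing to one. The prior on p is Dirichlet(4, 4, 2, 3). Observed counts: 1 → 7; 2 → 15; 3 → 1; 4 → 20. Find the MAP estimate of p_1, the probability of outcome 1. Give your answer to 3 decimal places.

MAP estimate: 0.192

The posterior is Dirichlet(αᵢ + nᵢ) = Dirichlet(11, 19, 3, 23).
For a Dirichlet(a₁,…,a_K) with all aᵢ > 1, the mode has j-th component (aⱼ − 1)/(Σaᵢ − K).
Here Σaᵢ = 56 and K = 4, so p_1 = (11 − 1)/(56 − 4) = 10/52 ≈ 0.192.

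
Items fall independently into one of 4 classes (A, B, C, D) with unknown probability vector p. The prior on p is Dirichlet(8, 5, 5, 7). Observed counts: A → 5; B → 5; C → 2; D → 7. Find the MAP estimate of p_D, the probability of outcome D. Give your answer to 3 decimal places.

The posterior is Dirichlet(αᵢ + nᵢ) = Dirichlet(13, 10, 7, 14).
For a Dirichlet(a₁,…,a_K) with all aᵢ > 1, the mode has j-th component (aⱼ − 1)/(Σaᵢ − K).
Here Σaᵢ = 44 and K = 4, so p_D = (14 − 1)/(44 − 4) = 13/40 ≈ 0.325.

MAP estimate of p_D = 0.325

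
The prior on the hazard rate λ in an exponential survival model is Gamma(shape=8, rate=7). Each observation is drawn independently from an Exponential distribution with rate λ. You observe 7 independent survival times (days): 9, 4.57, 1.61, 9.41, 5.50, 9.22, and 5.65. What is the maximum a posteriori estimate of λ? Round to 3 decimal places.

The Exponential(rate=λ) likelihood is ∝ λ^n e^(−λΣtᵢ). Here n = 7 and Σtᵢ = 9 + 4.57 + 1.61 + 9.41 + 5.50 + 9.22 + 5.65 = 44.96.
Posterior ∝ λ^7e^(−7λ) · λ^7e^(−44.96λ) = λ^14e^(−51.96λ), i.e. Gamma(15, 51.96).
Mode = (a−1)/b = 14/51.96 ≈ 0.269.

λ̂_MAP = 0.269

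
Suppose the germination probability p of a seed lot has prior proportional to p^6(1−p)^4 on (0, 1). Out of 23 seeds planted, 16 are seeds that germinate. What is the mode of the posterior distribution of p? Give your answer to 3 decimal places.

p̂_MAP = 0.667

The prior density ∝ p^6(1−p)^4 is the kernel of Beta(7, 5).
Data: 16 successes in 23 trials. The binomial likelihood contributes p^16(1−p)^7, so the posterior is Beta(7+16, 5+7) = Beta(23, 12).
For Beta(a, b) with a, b > 1 the mode is (a−1)/(a+b−2) = 22/33 ≈ 0.667.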